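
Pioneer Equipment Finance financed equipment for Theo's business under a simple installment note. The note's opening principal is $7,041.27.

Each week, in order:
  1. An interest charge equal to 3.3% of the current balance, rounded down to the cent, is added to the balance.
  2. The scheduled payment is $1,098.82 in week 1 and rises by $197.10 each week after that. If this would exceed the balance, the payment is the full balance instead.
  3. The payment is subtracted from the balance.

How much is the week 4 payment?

$1,690.12

# | Opening | Interest | Payment | End bal
1 | $7,041.27 | $232.36 | $1,098.82 | $6,174.81
2 | $6,174.81 | $203.76 | $1,295.92 | $5,082.65
3 | $5,082.65 | $167.72 | $1,493.02 | $3,757.35
4 | $3,757.35 | $123.99 | $1,690.12 | $2,191.22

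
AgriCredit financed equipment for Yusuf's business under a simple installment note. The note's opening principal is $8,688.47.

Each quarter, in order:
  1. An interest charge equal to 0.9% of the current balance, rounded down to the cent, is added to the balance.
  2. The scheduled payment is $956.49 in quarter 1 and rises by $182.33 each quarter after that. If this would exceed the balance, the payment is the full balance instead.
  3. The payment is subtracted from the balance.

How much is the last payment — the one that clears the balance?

$535.46

Quarter 1: opening $8,688.47; interest $78.19 → $8,766.66; payment $956.49; balance $7,810.17
Quarter 2: opening $7,810.17; interest $70.29 → $7,880.46; payment $1,138.82; balance $6,741.64
Quarter 3: opening $6,741.64; interest $60.67 → $6,802.31; payment $1,321.15; balance $5,481.16
Quarter 4: opening $5,481.16; interest $49.33 → $5,530.49; payment $1,503.48; balance $4,027.01
Quarter 5: opening $4,027.01; interest $36.24 → $4,063.25; payment $1,685.81; balance $2,377.44
Quarter 6: opening $2,377.44; interest $21.39 → $2,398.83; payment $1,868.14; balance $530.69
Quarter 7: opening $530.69; interest $4.77 → $535.46; payment $535.46; balance $0.00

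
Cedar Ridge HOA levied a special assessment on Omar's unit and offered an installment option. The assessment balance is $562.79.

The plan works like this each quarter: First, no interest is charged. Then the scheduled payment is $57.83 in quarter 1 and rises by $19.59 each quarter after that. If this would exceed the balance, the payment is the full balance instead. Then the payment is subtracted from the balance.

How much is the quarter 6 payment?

Quarter 1: $562.79 − $57.83 → $504.96
Quarter 2: $504.96 − $77.42 → $427.54
Quarter 3: $427.54 − $97.01 → $330.53
Quarter 4: $330.53 − $116.60 → $213.93
Quarter 5: $213.93 − $136.19 → $77.74
Quarter 6: $77.74 − $77.74 → $0.00

$77.74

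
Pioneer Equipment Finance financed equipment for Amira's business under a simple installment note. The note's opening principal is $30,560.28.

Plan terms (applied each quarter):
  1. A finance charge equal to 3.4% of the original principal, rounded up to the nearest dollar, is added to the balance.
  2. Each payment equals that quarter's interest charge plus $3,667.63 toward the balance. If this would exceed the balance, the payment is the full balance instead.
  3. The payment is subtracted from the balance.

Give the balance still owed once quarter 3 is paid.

$19,557.39

Quarter 1: $30,560.28 +$1,040.00 interest = $31,600.28; pay $4,707.63 → $26,892.65
Quarter 2: $26,892.65 +$1,040.00 interest = $27,932.65; pay $4,707.63 → $23,225.02
Quarter 3: $23,225.02 +$1,040.00 interest = $24,265.02; pay $4,707.63 → $19,557.39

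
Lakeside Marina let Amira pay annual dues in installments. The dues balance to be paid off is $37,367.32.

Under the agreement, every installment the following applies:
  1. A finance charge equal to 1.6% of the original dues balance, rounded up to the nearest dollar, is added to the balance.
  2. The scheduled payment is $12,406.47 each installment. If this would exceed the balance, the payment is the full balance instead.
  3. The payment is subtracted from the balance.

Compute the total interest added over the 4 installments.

Installment 1: opening $37,367.32; interest $598.00 → $37,965.32; payment $12,406.47; balance $25,558.85
Installment 2: opening $25,558.85; interest $598.00 → $26,156.85; payment $12,406.47; balance $13,750.38
Installment 3: opening $13,750.38; interest $598.00 → $14,348.38; payment $12,406.47; balance $1,941.91
Installment 4: opening $1,941.91; interest $598.00 → $2,539.91; payment $2,539.91; balance $0.00
Total interest: $598.00 + $598.00 + $598.00 + $598.00 = $2,392.00

$2,392.00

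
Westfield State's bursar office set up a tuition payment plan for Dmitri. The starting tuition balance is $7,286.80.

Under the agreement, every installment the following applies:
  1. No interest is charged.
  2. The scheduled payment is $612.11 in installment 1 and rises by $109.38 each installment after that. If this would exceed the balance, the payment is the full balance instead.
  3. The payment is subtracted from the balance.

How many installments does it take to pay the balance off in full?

8

Installment 1: $7,286.80 − $612.11 → $6,674.69
Installment 2: $6,674.69 − $721.49 → $5,953.20
Installment 3: $5,953.20 − $830.87 → $5,122.33
Installment 4: $5,122.33 − $940.25 → $4,182.08
Installment 5: $4,182.08 − $1,049.63 → $3,132.45
Installment 6: $3,132.45 − $1,159.01 → $1,973.44
Installment 7: $1,973.44 − $1,268.39 → $705.05
Installment 8: $705.05 − $705.05 → $0.00
Balance reaches $0.00 in installment 8.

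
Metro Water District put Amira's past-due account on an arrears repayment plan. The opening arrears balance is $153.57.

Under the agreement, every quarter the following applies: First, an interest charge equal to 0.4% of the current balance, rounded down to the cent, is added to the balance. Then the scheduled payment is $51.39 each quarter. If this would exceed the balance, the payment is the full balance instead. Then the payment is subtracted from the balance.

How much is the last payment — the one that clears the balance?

$0.62

Quarter 1: opening $153.57; interest $0.61 → $154.18; payment $51.39; balance $102.79
Quarter 2: opening $102.79; interest $0.41 → $103.20; payment $51.39; balance $51.81
Quarter 3: opening $51.81; interest $0.20 → $52.01; payment $51.39; balance $0.62
Quarter 4: opening $0.62; interest $0.00 → $0.62; payment $0.62; balance $0.00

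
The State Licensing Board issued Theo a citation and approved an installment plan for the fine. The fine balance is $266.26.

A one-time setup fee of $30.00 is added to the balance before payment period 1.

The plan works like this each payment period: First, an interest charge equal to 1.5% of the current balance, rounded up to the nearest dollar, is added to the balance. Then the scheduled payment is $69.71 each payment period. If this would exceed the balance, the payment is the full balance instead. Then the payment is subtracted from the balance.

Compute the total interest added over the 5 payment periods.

Payment period 1: opening $296.26; interest $5.00 → $301.26; payment $69.71; balance $231.55
Payment period 2: opening $231.55; interest $4.00 → $235.55; payment $69.71; balance $165.84
Payment period 3: opening $165.84; interest $3.00 → $168.84; payment $69.71; balance $99.13
Payment period 4: opening $99.13; interest $2.00 → $101.13; payment $69.71; balance $31.42
Payment period 5: opening $31.42; interest $1.00 → $32.42; payment $32.42; balance $0.00
Total interest: $5.00 + $4.00 + $3.00 + $2.00 + $1.00 = $15.00

$15.00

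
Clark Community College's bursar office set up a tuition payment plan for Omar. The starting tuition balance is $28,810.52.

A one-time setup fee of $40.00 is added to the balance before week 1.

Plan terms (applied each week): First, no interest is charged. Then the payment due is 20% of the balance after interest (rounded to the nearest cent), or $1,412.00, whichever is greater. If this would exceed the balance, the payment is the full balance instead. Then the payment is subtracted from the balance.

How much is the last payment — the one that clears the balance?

$402.39

Week 1: opening $28,850.52; payment $5,770.10; balance $23,080.42
Week 2: opening $23,080.42; payment $4,616.08; balance $18,464.34
Week 3: opening $18,464.34; payment $3,692.87; balance $14,771.47
Week 4: opening $14,771.47; payment $2,954.29; balance $11,817.18
Week 5: opening $11,817.18; payment $2,363.44; balance $9,453.74
Week 6: opening $9,453.74; payment $1,890.75; balance $7,562.99
Week 7: opening $7,562.99; payment $1,512.60; balance $6,050.39
Week 8: opening $6,050.39; payment $1,412.00; balance $4,638.39
Week 9: opening $4,638.39; payment $1,412.00; balance $3,226.39
Week 10: opening $3,226.39; payment $1,412.00; balance $1,814.39
Week 11: opening $1,814.39; payment $1,412.00; balance $402.39
Week 12: opening $402.39; payment $402.39; balance $0.00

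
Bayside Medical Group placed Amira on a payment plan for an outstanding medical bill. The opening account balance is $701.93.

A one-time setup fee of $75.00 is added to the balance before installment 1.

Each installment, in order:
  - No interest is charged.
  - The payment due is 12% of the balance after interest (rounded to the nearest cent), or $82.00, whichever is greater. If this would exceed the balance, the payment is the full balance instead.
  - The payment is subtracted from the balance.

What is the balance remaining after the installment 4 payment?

$437.66

Installment 1: $776.93 − $93.23 → $683.70
Installment 2: $683.70 − $82.04 → $601.66
Installment 3: $601.66 − $82.00 → $519.66
Installment 4: $519.66 − $82.00 → $437.66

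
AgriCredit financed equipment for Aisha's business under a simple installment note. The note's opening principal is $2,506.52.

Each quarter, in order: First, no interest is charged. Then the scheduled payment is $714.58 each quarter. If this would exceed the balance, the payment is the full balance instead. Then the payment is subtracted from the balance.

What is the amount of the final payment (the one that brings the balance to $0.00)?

$362.78

Quarter 1: $2,506.52 − $714.58 → $1,791.94
Quarter 2: $1,791.94 − $714.58 → $1,077.36
Quarter 3: $1,077.36 − $714.58 → $362.78
Quarter 4: $362.78 − $362.78 → $0.00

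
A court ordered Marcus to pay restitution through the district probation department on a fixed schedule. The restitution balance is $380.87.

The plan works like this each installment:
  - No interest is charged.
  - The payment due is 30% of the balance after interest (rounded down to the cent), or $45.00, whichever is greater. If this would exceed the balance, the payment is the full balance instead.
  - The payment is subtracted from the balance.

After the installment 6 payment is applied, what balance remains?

# | Opening | Payment | End bal
1 | $380.87 | $114.26 | $266.61
2 | $266.61 | $79.98 | $186.63
3 | $186.63 | $55.98 | $130.65
4 | $130.65 | $45.00 | $85.65
5 | $85.65 | $45.00 | $40.65
6 | $40.65 | $40.65 | $0.00

$0.00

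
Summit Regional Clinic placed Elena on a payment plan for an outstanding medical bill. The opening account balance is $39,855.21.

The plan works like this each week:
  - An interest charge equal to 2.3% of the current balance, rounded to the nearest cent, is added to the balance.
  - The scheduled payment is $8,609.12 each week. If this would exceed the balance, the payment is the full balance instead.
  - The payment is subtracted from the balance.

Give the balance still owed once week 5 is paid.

$0.00

# | Opening | Interest | Payment | End bal
1 | $39,855.21 | $916.67 | $8,609.12 | $32,162.76
2 | $32,162.76 | $739.74 | $8,609.12 | $24,293.38
3 | $24,293.38 | $558.75 | $8,609.12 | $16,243.01
4 | $16,243.01 | $373.59 | $8,609.12 | $8,007.48
5 | $8,007.48 | $184.17 | $8,191.65 | $0.00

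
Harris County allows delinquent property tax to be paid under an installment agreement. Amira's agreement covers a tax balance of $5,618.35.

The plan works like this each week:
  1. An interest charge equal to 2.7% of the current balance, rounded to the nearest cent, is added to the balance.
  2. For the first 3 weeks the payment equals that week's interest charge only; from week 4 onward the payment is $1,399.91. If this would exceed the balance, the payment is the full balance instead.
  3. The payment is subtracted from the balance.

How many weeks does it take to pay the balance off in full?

# | Opening | Interest | Payment | End bal
1 | $5,618.35 | $151.70 | $151.70 | $5,618.35
2 | $5,618.35 | $151.70 | $151.70 | $5,618.35
3 | $5,618.35 | $151.70 | $151.70 | $5,618.35
4 | $5,618.35 | $151.70 | $1,399.91 | $4,370.14
5 | $4,370.14 | $117.99 | $1,399.91 | $3,088.22
6 | $3,088.22 | $83.38 | $1,399.91 | $1,771.69
7 | $1,771.69 | $47.84 | $1,399.91 | $419.62
8 | $419.62 | $11.33 | $430.95 | $0.00
Balance reaches $0.00 in week 8.

8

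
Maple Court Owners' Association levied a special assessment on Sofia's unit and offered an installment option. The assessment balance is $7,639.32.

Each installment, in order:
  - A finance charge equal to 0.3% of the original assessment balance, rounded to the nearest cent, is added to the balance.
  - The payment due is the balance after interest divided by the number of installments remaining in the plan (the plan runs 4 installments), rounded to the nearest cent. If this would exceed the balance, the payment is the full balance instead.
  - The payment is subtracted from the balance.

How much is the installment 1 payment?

Installment 1: opening $7,639.32; interest $22.92 → $7,662.24; payment $1,915.56; balance $5,746.68

$1,915.56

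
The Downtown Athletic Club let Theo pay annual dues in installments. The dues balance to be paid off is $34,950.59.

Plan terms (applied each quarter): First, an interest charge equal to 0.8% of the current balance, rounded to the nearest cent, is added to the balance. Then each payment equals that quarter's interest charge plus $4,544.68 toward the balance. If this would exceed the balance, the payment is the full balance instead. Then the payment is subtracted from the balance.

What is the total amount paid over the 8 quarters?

Quarter 1: $34,950.59 +$279.60 interest = $35,230.19; pay $4,824.28 → $30,405.91
Quarter 2: $30,405.91 +$243.25 interest = $30,649.16; pay $4,787.93 → $25,861.23
Quarter 3: $25,861.23 +$206.89 interest = $26,068.12; pay $4,751.57 → $21,316.55
Quarter 4: $21,316.55 +$170.53 interest = $21,487.08; pay $4,715.21 → $16,771.87
Quarter 5: $16,771.87 +$134.17 interest = $16,906.04; pay $4,678.85 → $12,227.19
Quarter 6: $12,227.19 +$97.82 interest = $12,325.01; pay $4,642.50 → $7,682.51
Quarter 7: $7,682.51 +$61.46 interest = $7,743.97; pay $4,606.14 → $3,137.83
Quarter 8: $3,137.83 +$25.10 interest = $3,162.93; pay $3,162.93 → $0.00
Total paid: $36,169.41

$36,169.41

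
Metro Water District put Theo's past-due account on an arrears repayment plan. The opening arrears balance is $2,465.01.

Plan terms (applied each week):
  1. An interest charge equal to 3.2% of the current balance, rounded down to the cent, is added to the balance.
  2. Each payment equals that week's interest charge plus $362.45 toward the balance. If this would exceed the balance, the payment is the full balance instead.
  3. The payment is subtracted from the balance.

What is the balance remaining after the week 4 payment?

$1,015.21

Week 1: opening $2,465.01; interest $78.88 → $2,543.89; payment $441.33; balance $2,102.56
Week 2: opening $2,102.56; interest $67.28 → $2,169.84; payment $429.73; balance $1,740.11
Week 3: opening $1,740.11; interest $55.68 → $1,795.79; payment $418.13; balance $1,377.66
Week 4: opening $1,377.66; interest $44.08 → $1,421.74; payment $406.53; balance $1,015.21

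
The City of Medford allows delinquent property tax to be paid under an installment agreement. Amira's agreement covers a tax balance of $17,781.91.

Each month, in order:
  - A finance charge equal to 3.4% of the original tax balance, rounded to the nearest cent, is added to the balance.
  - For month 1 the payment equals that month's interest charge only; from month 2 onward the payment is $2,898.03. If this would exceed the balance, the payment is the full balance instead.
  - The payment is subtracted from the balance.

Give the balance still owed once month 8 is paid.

Month 1: opening $17,781.91; interest $604.58 → $18,386.49; payment $604.58; balance $17,781.91
Month 2: opening $17,781.91; interest $604.58 → $18,386.49; payment $2,898.03; balance $15,488.46
Month 3: opening $15,488.46; interest $604.58 → $16,093.04; payment $2,898.03; balance $13,195.01
Month 4: opening $13,195.01; interest $604.58 → $13,799.59; payment $2,898.03; balance $10,901.56
Month 5: opening $10,901.56; interest $604.58 → $11,506.14; payment $2,898.03; balance $8,608.11
Month 6: opening $8,608.11; interest $604.58 → $9,212.69; payment $2,898.03; balance $6,314.66
Month 7: opening $6,314.66; interest $604.58 → $6,919.24; payment $2,898.03; balance $4,021.21
Month 8: opening $4,021.21; interest $604.58 → $4,625.79; payment $2,898.03; balance $1,727.76

$1,727.76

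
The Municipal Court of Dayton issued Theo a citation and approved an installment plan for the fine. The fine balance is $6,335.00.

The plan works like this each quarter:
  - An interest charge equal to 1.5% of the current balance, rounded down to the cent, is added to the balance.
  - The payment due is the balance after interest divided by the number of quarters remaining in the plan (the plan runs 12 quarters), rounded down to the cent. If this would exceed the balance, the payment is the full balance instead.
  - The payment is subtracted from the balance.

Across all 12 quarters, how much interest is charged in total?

$652.90

Quarter 1: opening $6,335.00; interest $95.02 → $6,430.02; payment $535.83; balance $5,894.19
Quarter 2: opening $5,894.19; interest $88.41 → $5,982.60; payment $543.87; balance $5,438.73
Quarter 3: opening $5,438.73; interest $81.58 → $5,520.31; payment $552.03; balance $4,968.28
Quarter 4: opening $4,968.28; interest $74.52 → $5,042.80; payment $560.31; balance $4,482.49
Quarter 5: opening $4,482.49; interest $67.23 → $4,549.72; payment $568.71; balance $3,981.01
Quarter 6: opening $3,981.01; interest $59.71 → $4,040.72; payment $577.24; balance $3,463.48
Quarter 7: opening $3,463.48; interest $51.95 → $3,515.43; payment $585.90; balance $2,929.53
Quarter 8: opening $2,929.53; interest $43.94 → $2,973.47; payment $594.69; balance $2,378.78
Quarter 9: opening $2,378.78; interest $35.68 → $2,414.46; payment $603.61; balance $1,810.85
Quarter 10: opening $1,810.85; interest $27.16 → $1,838.01; payment $612.67; balance $1,225.34
Quarter 11: opening $1,225.34; interest $18.38 → $1,243.72; payment $621.86; balance $621.86
Quarter 12: opening $621.86; interest $9.32 → $631.18; payment $631.18; balance $0.00
Total interest: $95.02 + $88.41 + $81.58 + $74.52 + $67.23 + $59.71 + $51.95 + $43.94 + $35.68 + $27.16 + $18.38 + $9.32 = $652.90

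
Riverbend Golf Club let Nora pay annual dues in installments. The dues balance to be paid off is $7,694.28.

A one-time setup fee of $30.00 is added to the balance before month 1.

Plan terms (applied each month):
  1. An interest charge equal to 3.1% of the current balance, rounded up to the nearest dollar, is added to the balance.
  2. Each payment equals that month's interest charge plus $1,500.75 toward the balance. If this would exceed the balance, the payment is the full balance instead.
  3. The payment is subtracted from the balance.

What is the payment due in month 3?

$1,647.75

Month 1: opening $7,724.28; interest $240.00 → $7,964.28; payment $1,740.75; balance $6,223.53
Month 2: opening $6,223.53; interest $193.00 → $6,416.53; payment $1,693.75; balance $4,722.78
Month 3: opening $4,722.78; interest $147.00 → $4,869.78; payment $1,647.75; balance $3,222.03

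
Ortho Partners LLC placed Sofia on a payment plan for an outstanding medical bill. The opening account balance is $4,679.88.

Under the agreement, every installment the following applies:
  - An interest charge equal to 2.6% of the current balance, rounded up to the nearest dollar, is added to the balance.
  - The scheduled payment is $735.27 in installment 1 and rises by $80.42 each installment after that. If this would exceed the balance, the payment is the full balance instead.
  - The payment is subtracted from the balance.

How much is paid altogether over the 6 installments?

$5,122.88

Installment 1: opening $4,679.88; interest $122.00 → $4,801.88; payment $735.27; balance $4,066.61
Installment 2: opening $4,066.61; interest $106.00 → $4,172.61; payment $815.69; balance $3,356.92
Installment 3: opening $3,356.92; interest $88.00 → $3,444.92; payment $896.11; balance $2,548.81
Installment 4: opening $2,548.81; interest $67.00 → $2,615.81; payment $976.53; balance $1,639.28
Installment 5: opening $1,639.28; interest $43.00 → $1,682.28; payment $1,056.95; balance $625.33
Installment 6: opening $625.33; interest $17.00 → $642.33; payment $642.33; balance $0.00
Total paid: $5,122.88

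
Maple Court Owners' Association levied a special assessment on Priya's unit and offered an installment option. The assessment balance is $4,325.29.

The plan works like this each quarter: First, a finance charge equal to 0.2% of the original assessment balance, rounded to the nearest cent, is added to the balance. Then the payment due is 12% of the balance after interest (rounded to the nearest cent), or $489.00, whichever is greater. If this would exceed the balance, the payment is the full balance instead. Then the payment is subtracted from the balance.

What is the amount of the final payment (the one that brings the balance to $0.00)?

$460.07

Quarter 1: $4,325.29 +$8.65 interest = $4,333.94; pay $520.07 → $3,813.87
Quarter 2: $3,813.87 +$8.65 interest = $3,822.52; pay $489.00 → $3,333.52
Quarter 3: $3,333.52 +$8.65 interest = $3,342.17; pay $489.00 → $2,853.17
Quarter 4: $2,853.17 +$8.65 interest = $2,861.82; pay $489.00 → $2,372.82
Quarter 5: $2,372.82 +$8.65 interest = $2,381.47; pay $489.00 → $1,892.47
Quarter 6: $1,892.47 +$8.65 interest = $1,901.12; pay $489.00 → $1,412.12
Quarter 7: $1,412.12 +$8.65 interest = $1,420.77; pay $489.00 → $931.77
Quarter 8: $931.77 +$8.65 interest = $940.42; pay $489.00 → $451.42
Quarter 9: $451.42 +$8.65 interest = $460.07; pay $460.07 → $0.00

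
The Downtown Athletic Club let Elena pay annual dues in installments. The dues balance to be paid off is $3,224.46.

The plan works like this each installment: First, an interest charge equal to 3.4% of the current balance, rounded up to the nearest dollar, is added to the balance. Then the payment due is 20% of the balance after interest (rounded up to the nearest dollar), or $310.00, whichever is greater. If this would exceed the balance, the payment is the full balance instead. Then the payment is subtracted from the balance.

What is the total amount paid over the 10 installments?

$3,738.46

# | Opening | Interest | Payment | End bal
1 | $3,224.46 | $110.00 | $667.00 | $2,667.46
2 | $2,667.46 | $91.00 | $552.00 | $2,206.46
3 | $2,206.46 | $76.00 | $457.00 | $1,825.46
4 | $1,825.46 | $63.00 | $378.00 | $1,510.46
5 | $1,510.46 | $52.00 | $313.00 | $1,249.46
6 | $1,249.46 | $43.00 | $310.00 | $982.46
7 | $982.46 | $34.00 | $310.00 | $706.46
8 | $706.46 | $25.00 | $310.00 | $421.46
9 | $421.46 | $15.00 | $310.00 | $126.46
10 | $126.46 | $5.00 | $131.46 | $0.00
Total paid: $3,738.46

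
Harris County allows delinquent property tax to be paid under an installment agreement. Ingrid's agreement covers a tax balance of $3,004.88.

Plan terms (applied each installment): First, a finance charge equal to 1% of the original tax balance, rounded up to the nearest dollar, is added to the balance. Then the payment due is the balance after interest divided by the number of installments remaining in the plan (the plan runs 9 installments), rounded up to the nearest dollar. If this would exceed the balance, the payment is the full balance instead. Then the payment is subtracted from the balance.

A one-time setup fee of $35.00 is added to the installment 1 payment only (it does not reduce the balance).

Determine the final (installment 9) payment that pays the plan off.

$419.88

Installment 1: opening $3,004.88; interest $31.00 → $3,035.88; payment $338.00 (+ $35.00 fee); balance $2,697.88
Installment 2: opening $2,697.88; interest $31.00 → $2,728.88; payment $342.00; balance $2,386.88
Installment 3: opening $2,386.88; interest $31.00 → $2,417.88; payment $346.00; balance $2,071.88
Installment 4: opening $2,071.88; interest $31.00 → $2,102.88; payment $351.00; balance $1,751.88
Installment 5: opening $1,751.88; interest $31.00 → $1,782.88; payment $357.00; balance $1,425.88
Installment 6: opening $1,425.88; interest $31.00 → $1,456.88; payment $365.00; balance $1,091.88
Installment 7: opening $1,091.88; interest $31.00 → $1,122.88; payment $375.00; balance $747.88
Installment 8: opening $747.88; interest $31.00 → $778.88; payment $390.00; balance $388.88
Installment 9: opening $388.88; interest $31.00 → $419.88; payment $419.88; balance $0.00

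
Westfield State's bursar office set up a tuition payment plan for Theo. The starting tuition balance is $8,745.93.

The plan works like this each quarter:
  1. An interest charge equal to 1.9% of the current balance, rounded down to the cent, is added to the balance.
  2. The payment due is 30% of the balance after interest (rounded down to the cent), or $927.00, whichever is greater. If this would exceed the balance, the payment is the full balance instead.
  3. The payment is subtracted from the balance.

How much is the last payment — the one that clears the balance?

Quarter 1: $8,745.93 +$166.17 interest = $8,912.10; pay $2,673.63 → $6,238.47
Quarter 2: $6,238.47 +$118.53 interest = $6,357.00; pay $1,907.10 → $4,449.90
Quarter 3: $4,449.90 +$84.54 interest = $4,534.44; pay $1,360.33 → $3,174.11
Quarter 4: $3,174.11 +$60.30 interest = $3,234.41; pay $970.32 → $2,264.09
Quarter 5: $2,264.09 +$43.01 interest = $2,307.10; pay $927.00 → $1,380.10
Quarter 6: $1,380.10 +$26.22 interest = $1,406.32; pay $927.00 → $479.32
Quarter 7: $479.32 +$9.10 interest = $488.42; pay $488.42 → $0.00

$488.42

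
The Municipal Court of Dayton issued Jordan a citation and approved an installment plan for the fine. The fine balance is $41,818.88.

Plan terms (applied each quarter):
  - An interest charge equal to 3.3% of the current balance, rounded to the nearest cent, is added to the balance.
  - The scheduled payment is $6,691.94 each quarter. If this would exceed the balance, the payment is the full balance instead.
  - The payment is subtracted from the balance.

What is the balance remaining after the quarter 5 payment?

$13,447.55

Quarter 1: $41,818.88 +$1,380.02 interest = $43,198.90; pay $6,691.94 → $36,506.96
Quarter 2: $36,506.96 +$1,204.73 interest = $37,711.69; pay $6,691.94 → $31,019.75
Quarter 3: $31,019.75 +$1,023.65 interest = $32,043.40; pay $6,691.94 → $25,351.46
Quarter 4: $25,351.46 +$836.60 interest = $26,188.06; pay $6,691.94 → $19,496.12
Quarter 5: $19,496.12 +$643.37 interest = $20,139.49; pay $6,691.94 → $13,447.55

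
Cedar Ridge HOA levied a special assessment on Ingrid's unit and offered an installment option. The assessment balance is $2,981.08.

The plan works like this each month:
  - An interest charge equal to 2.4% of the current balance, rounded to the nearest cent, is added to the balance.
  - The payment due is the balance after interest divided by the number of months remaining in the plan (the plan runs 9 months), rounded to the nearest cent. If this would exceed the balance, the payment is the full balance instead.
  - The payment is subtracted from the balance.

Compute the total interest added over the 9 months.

$381.61

Month 1: opening $2,981.08; interest $71.55 → $3,052.63; payment $339.18; balance $2,713.45
Month 2: opening $2,713.45; interest $65.12 → $2,778.57; payment $347.32; balance $2,431.25
Month 3: opening $2,431.25; interest $58.35 → $2,489.60; payment $355.66; balance $2,133.94
Month 4: opening $2,133.94; interest $51.21 → $2,185.15; payment $364.19; balance $1,820.96
Month 5: opening $1,820.96; interest $43.70 → $1,864.66; payment $372.93; balance $1,491.73
Month 6: opening $1,491.73; interest $35.80 → $1,527.53; payment $381.88; balance $1,145.65
Month 7: opening $1,145.65; interest $27.50 → $1,173.15; payment $391.05; balance $782.10
Month 8: opening $782.10; interest $18.77 → $800.87; payment $400.44; balance $400.43
Month 9: opening $400.43; interest $9.61 → $410.04; payment $410.04; balance $0.00
Total interest: $71.55 + $65.12 + $58.35 + $51.21 + $43.70 + $35.80 + $27.50 + $18.77 + $9.61 = $381.61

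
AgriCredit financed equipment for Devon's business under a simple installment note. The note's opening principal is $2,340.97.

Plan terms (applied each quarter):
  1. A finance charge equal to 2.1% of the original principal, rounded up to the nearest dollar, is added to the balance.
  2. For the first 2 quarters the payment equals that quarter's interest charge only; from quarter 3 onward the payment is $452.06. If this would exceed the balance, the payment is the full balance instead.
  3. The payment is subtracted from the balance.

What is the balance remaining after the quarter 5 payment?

$1,134.79

Quarter 1: $2,340.97 +$50.00 interest = $2,390.97; pay $50.00 → $2,340.97
Quarter 2: $2,340.97 +$50.00 interest = $2,390.97; pay $50.00 → $2,340.97
Quarter 3: $2,340.97 +$50.00 interest = $2,390.97; pay $452.06 → $1,938.91
Quarter 4: $1,938.91 +$50.00 interest = $1,988.91; pay $452.06 → $1,536.85
Quarter 5: $1,536.85 +$50.00 interest = $1,586.85; pay $452.06 → $1,134.79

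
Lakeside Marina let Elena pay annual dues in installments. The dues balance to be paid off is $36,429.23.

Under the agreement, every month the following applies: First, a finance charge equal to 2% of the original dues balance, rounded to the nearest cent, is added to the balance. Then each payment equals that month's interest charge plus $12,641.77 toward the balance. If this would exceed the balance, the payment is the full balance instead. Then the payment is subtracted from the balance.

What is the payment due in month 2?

Month 1: opening $36,429.23; interest $728.58 → $37,157.81; payment $13,370.35; balance $23,787.46
Month 2: opening $23,787.46; interest $728.58 → $24,516.04; payment $13,370.35; balance $11,145.69

$13,370.35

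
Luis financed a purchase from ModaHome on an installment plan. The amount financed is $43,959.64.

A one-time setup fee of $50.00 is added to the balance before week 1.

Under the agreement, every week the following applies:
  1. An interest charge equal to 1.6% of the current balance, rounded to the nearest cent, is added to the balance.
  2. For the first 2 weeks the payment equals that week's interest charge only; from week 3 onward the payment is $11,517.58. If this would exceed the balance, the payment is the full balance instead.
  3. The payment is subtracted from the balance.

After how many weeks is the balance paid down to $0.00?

# | Opening | Interest | Payment | End bal
1 | $44,009.64 | $704.15 | $704.15 | $44,009.64
2 | $44,009.64 | $704.15 | $704.15 | $44,009.64
3 | $44,009.64 | $704.15 | $11,517.58 | $33,196.21
4 | $33,196.21 | $531.14 | $11,517.58 | $22,209.77
5 | $22,209.77 | $355.36 | $11,517.58 | $11,047.55
6 | $11,047.55 | $176.76 | $11,224.31 | $0.00
Balance reaches $0.00 in week 6.

6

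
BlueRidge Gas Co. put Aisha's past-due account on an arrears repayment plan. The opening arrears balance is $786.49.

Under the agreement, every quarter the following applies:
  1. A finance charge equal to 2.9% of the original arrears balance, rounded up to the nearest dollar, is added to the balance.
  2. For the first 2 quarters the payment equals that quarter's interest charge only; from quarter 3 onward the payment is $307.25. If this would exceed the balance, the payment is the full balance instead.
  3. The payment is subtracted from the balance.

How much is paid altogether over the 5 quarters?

Quarter 1: $786.49 +$23.00 interest = $809.49; pay $23.00 → $786.49
Quarter 2: $786.49 +$23.00 interest = $809.49; pay $23.00 → $786.49
Quarter 3: $786.49 +$23.00 interest = $809.49; pay $307.25 → $502.24
Quarter 4: $502.24 +$23.00 interest = $525.24; pay $307.25 → $217.99
Quarter 5: $217.99 +$23.00 interest = $240.99; pay $240.99 → $0.00
Total paid: $901.49

$901.49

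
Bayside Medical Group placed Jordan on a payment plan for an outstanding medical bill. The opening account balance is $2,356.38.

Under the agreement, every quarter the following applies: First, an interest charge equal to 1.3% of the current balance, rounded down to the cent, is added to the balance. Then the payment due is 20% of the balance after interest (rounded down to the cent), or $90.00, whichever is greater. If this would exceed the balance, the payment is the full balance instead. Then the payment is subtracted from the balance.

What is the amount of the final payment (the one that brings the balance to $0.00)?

$5.79

Quarter 1: opening $2,356.38; interest $30.63 → $2,387.01; payment $477.40; balance $1,909.61
Quarter 2: opening $1,909.61; interest $24.82 → $1,934.43; payment $386.88; balance $1,547.55
Quarter 3: opening $1,547.55; interest $20.11 → $1,567.66; payment $313.53; balance $1,254.13
Quarter 4: opening $1,254.13; interest $16.30 → $1,270.43; payment $254.08; balance $1,016.35
Quarter 5: opening $1,016.35; interest $13.21 → $1,029.56; payment $205.91; balance $823.65
Quarter 6: opening $823.65; interest $10.70 → $834.35; payment $166.87; balance $667.48
Quarter 7: opening $667.48; interest $8.67 → $676.15; payment $135.23; balance $540.92
Quarter 8: opening $540.92; interest $7.03 → $547.95; payment $109.59; balance $438.36
Quarter 9: opening $438.36; interest $5.69 → $444.05; payment $90.00; balance $354.05
Quarter 10: opening $354.05; interest $4.60 → $358.65; payment $90.00; balance $268.65
Quarter 11: opening $268.65; interest $3.49 → $272.14; payment $90.00; balance $182.14
Quarter 12: opening $182.14; interest $2.36 → $184.50; payment $90.00; balance $94.50
Quarter 13: opening $94.50; interest $1.22 → $95.72; payment $90.00; balance $5.72
Quarter 14: opening $5.72; interest $0.07 → $5.79; payment $5.79; balance $0.00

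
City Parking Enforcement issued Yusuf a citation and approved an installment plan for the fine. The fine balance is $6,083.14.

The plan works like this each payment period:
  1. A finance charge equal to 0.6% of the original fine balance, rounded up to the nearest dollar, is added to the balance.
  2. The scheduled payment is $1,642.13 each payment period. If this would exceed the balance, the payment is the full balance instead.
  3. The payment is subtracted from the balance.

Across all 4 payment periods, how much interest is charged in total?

Payment period 1: opening $6,083.14; interest $37.00 → $6,120.14; payment $1,642.13; balance $4,478.01
Payment period 2: opening $4,478.01; interest $37.00 → $4,515.01; payment $1,642.13; balance $2,872.88
Payment period 3: opening $2,872.88; interest $37.00 → $2,909.88; payment $1,642.13; balance $1,267.75
Payment period 4: opening $1,267.75; interest $37.00 → $1,304.75; payment $1,304.75; balance $0.00
Total interest: $37.00 + $37.00 + $37.00 + $37.00 = $148.00

$148.00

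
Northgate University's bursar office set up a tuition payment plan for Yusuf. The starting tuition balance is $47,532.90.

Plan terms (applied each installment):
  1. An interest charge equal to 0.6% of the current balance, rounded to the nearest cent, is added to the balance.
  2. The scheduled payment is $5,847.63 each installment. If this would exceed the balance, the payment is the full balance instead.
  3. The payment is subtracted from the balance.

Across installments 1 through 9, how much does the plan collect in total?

Installment 1: opening $47,532.90; interest $285.20 → $47,818.10; payment $5,847.63; balance $41,970.47
Installment 2: opening $41,970.47; interest $251.82 → $42,222.29; payment $5,847.63; balance $36,374.66
Installment 3: opening $36,374.66; interest $218.25 → $36,592.91; payment $5,847.63; balance $30,745.28
Installment 4: opening $30,745.28; interest $184.47 → $30,929.75; payment $5,847.63; balance $25,082.12
Installment 5: opening $25,082.12; interest $150.49 → $25,232.61; payment $5,847.63; balance $19,384.98
Installment 6: opening $19,384.98; interest $116.31 → $19,501.29; payment $5,847.63; balance $13,653.66
Installment 7: opening $13,653.66; interest $81.92 → $13,735.58; payment $5,847.63; balance $7,887.95
Installment 8: opening $7,887.95; interest $47.33 → $7,935.28; payment $5,847.63; balance $2,087.65
Installment 9: opening $2,087.65; interest $12.53 → $2,100.18; payment $2,100.18; balance $0.00
Total paid: $48,881.22

$48,881.22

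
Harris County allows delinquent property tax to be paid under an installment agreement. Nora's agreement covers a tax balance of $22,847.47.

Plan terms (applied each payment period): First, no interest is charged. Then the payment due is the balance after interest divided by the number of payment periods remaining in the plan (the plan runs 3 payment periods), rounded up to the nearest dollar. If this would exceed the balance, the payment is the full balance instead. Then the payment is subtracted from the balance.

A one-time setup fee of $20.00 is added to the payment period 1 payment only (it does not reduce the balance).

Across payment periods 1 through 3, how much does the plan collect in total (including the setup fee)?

$22,867.47

Payment period 1: opening $22,847.47; payment $7,616.00 (+ $20.00 fee); balance $15,231.47
Payment period 2: opening $15,231.47; payment $7,616.00; balance $7,615.47
Payment period 3: opening $7,615.47; payment $7,615.47; balance $0.00
Total paid: $22,867.47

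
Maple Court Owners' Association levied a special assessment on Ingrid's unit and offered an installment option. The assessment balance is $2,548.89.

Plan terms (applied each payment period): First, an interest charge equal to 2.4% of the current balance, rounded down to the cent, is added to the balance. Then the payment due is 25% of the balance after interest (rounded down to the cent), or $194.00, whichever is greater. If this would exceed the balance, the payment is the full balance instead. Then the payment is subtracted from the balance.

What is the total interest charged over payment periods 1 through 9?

# | Opening | Interest | Payment | End bal
1 | $2,548.89 | $61.17 | $652.51 | $1,957.55
2 | $1,957.55 | $46.98 | $501.13 | $1,503.40
3 | $1,503.40 | $36.08 | $384.87 | $1,154.61
4 | $1,154.61 | $27.71 | $295.58 | $886.74
5 | $886.74 | $21.28 | $227.00 | $681.02
6 | $681.02 | $16.34 | $194.00 | $503.36
7 | $503.36 | $12.08 | $194.00 | $321.44
8 | $321.44 | $7.71 | $194.00 | $135.15
9 | $135.15 | $3.24 | $138.39 | $0.00
Total interest: $61.17 + $46.98 + $36.08 + $27.71 + $21.28 + $16.34 + $12.08 + $7.71 + $3.24 = $232.59

$232.59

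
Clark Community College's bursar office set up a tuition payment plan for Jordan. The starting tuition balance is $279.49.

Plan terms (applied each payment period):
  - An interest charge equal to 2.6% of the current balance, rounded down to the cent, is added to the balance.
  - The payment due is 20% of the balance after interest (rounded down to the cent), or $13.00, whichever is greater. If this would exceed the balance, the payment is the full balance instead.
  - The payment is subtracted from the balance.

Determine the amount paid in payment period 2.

Payment period 1: opening $279.49; interest $7.26 → $286.75; payment $57.35; balance $229.40
Payment period 2: opening $229.40; interest $5.96 → $235.36; payment $47.07; balance $188.29

$47.07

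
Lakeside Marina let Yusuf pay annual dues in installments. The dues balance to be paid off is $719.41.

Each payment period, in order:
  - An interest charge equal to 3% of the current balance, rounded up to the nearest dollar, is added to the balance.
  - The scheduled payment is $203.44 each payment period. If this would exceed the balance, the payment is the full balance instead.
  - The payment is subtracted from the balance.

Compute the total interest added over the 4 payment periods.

Payment period 1: opening $719.41; interest $22.00 → $741.41; payment $203.44; balance $537.97
Payment period 2: opening $537.97; interest $17.00 → $554.97; payment $203.44; balance $351.53
Payment period 3: opening $351.53; interest $11.00 → $362.53; payment $203.44; balance $159.09
Payment period 4: opening $159.09; interest $5.00 → $164.09; payment $164.09; balance $0.00
Total interest: $22.00 + $17.00 + $11.00 + $5.00 = $55.00

$55.00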